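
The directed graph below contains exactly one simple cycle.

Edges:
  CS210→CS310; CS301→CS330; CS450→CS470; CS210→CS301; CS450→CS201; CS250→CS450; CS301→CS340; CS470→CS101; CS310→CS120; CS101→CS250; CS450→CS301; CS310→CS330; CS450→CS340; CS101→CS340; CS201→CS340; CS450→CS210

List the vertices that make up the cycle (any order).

CS101, CS250, CS450, CS470

DFS with gray/black marking from CS450:
CS450 gray
  CS210 gray
    CS301 gray
      CS330 gray
      CS330 black
      CS340 gray
      CS340 black
    CS301 black
    CS310 gray
      CS310→CS330: CS330 black — skip
      CS120 gray
      CS120 black
    CS310 black
  CS210 black
  CS450→CS301: CS301 black — skip
  CS450→CS340: CS340 black — skip
  CS470 gray
    CS101 gray
      CS101→CS340: CS340 black — skip
      CS250 gray
        CS250→CS450: CS450 is gray → back edge
Back edge closes the cycle CS450 → CS470 → CS101 → CS250 → CS450; its vertices are {CS101, CS250, CS450, CS470}.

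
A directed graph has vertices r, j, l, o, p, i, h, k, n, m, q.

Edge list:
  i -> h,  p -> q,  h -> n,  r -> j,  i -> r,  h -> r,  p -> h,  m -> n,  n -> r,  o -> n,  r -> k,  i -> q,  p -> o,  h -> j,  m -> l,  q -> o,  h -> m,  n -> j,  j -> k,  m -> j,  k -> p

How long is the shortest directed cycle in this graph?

For each vertex v, BFS finds the shortest path from v back to v.
The shortest such closed walk is r → k → p → h → r, length 4.

4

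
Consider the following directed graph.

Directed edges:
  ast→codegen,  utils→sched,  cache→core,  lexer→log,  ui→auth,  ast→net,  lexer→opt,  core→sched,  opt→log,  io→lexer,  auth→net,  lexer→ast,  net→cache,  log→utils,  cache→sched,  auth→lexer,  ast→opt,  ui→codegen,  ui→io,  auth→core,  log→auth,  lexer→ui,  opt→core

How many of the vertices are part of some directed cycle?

7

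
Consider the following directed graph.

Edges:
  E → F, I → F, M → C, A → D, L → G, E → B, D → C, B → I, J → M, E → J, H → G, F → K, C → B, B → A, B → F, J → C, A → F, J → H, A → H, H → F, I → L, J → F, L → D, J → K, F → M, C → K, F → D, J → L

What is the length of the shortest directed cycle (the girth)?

For each vertex v, BFS finds the shortest path from v back to v.
The shortest such closed walk is B → F → M → C → B, length 4.

4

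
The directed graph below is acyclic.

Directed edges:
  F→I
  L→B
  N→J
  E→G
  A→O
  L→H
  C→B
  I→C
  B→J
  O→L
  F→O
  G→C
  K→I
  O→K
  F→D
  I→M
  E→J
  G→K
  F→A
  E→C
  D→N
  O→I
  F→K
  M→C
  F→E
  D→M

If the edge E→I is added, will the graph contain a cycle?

Adding E→I creates a cycle iff I can already reach E.
Explore from I: no path reaches E. The graph stays acyclic.

No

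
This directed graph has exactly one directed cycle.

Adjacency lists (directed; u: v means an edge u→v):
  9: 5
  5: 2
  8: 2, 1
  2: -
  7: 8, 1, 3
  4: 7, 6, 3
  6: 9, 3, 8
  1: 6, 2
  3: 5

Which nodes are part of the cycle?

1, 6, 8

DFS with gray/black marking from 6:
6 gray
  9 gray
    5 gray
      2 gray
      2 black
    5 black
  9 black
  3 gray
    3→5: 5 black — skip
  3 black
  8 gray
    8→2: 2 black — skip
    1 gray
      1→6: 6 is gray → back edge
Back edge closes the cycle 6 → 8 → 1 → 6; its vertices are {1, 6, 8}.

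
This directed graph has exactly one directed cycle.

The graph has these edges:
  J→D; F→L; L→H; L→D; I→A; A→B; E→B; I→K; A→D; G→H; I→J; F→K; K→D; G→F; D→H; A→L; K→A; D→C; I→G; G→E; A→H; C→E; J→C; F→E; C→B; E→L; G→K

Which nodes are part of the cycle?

DFS with gray/black marking from C:
C gray
  E gray
    B gray
    B black
    L gray
      H gray
      H black
      D gray
        D→H: H black — skip
        D→C: C is gray → back edge
Back edge closes the cycle C → E → L → D → C; its vertices are {C, D, E, L}.

C, D, E, L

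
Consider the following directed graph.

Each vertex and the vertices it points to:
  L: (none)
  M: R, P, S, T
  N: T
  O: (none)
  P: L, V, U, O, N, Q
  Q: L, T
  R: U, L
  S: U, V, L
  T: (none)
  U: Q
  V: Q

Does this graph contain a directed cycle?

No

DFS with white/gray/black marking, starting from M:
M gray
  R gray
    U gray
      Q gray
        L gray
        L black
        T gray
        T black
      Q black
    U black
    R→L: L black — skip
  R black
  P gray
    P→L: L black — skip
    V gray
      V→Q: Q black — skip
    V black
    P→U: U black — skip
    O gray
    O black
    N gray
      N→T: T black — skip
    N black
    P→Q: Q black — skip
  P black
  S gray
    S→U: U black — skip
    S→V: V black — skip
    S→L: L black — skip
  S black
  M→T: T black — skip
M black
Every edge goes to a white or black vertex — no back edge, so the graph is acyclic.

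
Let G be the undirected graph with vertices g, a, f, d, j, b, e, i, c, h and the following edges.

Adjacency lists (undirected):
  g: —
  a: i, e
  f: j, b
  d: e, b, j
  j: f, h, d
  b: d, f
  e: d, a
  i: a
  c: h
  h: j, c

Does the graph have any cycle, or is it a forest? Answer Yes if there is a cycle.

Yes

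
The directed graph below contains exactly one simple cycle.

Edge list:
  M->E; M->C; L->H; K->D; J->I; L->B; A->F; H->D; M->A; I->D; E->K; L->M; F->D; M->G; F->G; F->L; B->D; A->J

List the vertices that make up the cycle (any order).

A, F, L, M

DFS with gray/black marking from M:
M gray
  C gray
  C black
  A gray
    J gray
      I gray
        D gray
        D black
      I black
    J black
    F gray
      F→D: D black — skip
      L gray
        H gray
          H→D: D black — skip
        H black
        L→M: M is gray → back edge
Back edge closes the cycle M → A → F → L → M; its vertices are {A, F, L, M}.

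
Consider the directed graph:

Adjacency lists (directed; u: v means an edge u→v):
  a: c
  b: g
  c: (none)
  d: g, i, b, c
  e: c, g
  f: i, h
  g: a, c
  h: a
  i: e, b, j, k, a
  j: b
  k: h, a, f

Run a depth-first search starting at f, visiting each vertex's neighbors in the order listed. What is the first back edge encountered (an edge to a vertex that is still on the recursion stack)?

DFS from f (visiting each vertex's neighbors in the order listed); mark gray on enter, black on exit:
f gray
  i gray
    e gray
      c gray
      c black
      g gray
        a gray
          a→c: c black — skip
        a black
        g→c: c black — skip
      g black
    e black
    b gray
      b→g: g black — skip
    b black
    j gray
      j→b: b black — skip
    j black
    k gray
      h gray
        h→a: a black — skip
      h black
      k→a: a black — skip
      k→f: f is gray → back edge
First back edge: k → f.

k->f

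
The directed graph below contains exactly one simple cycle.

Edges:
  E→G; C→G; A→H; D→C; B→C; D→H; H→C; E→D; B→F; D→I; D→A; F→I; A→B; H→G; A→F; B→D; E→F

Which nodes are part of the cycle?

A, B, D

DFS with gray/black marking from D:
D gray
  A gray
    F gray
      I gray
      I black
    F black
    B gray
      C gray
        G gray
        G black
      C black
      B→F: F black — skip
      B→D: D is gray → back edge
Back edge closes the cycle D → A → B → D; its vertices are {A, B, D}.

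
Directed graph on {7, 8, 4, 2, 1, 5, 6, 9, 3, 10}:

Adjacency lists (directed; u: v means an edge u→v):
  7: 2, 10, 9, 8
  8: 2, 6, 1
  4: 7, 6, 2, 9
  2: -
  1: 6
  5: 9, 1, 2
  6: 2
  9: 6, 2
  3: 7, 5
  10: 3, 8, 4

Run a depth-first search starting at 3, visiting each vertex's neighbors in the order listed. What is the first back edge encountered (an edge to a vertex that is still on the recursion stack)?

DFS from 3 (visiting each vertex's neighbors in the order listed); mark gray on enter, black on exit:
3 gray
  7 gray
    2 gray
    2 black
    10 gray
      10→3: 3 is gray → back edge
First back edge: 10 → 3.

10→3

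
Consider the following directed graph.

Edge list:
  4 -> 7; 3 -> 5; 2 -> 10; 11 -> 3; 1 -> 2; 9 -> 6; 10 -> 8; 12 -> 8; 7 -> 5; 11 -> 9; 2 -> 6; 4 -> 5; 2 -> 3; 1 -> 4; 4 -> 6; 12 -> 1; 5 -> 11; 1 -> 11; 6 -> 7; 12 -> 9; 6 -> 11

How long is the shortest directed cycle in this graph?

3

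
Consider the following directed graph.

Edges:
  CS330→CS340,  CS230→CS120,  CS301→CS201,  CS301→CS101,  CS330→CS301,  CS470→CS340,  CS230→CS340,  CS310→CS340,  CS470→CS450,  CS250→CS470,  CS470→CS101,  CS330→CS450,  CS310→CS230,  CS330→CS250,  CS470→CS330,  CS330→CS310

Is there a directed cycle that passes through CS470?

CS470 is on a cycle iff CS470 can reach itself via ≥1 edge.
CS470 → CS330 → CS250 → CS470 — yes.

Yes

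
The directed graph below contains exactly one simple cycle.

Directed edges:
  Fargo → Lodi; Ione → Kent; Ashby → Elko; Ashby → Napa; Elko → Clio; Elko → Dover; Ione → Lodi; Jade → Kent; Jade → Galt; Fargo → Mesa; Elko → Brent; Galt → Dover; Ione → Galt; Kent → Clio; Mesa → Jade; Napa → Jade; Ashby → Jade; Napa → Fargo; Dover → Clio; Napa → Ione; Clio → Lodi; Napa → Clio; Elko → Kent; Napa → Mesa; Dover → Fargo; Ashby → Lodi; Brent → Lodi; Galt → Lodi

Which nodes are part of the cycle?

Galt, Jade, Mesa, Dover, Fargo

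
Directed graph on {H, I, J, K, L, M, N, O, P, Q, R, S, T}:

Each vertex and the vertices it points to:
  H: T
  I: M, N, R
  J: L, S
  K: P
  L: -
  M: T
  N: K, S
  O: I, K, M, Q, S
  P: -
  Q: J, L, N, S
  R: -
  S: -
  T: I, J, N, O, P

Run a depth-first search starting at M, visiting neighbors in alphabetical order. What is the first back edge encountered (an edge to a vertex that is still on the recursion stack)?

I→M

DFS from M (visiting neighbors in alphabetical order); mark gray on enter, black on exit:
M gray
  T gray
    I gray
      I→M: M is gray → back edge
First back edge: I → M.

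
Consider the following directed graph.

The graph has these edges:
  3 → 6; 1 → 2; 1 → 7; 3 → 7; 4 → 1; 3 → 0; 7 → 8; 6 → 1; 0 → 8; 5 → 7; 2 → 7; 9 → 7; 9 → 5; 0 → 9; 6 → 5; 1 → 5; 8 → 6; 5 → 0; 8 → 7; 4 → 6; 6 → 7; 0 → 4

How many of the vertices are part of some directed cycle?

A vertex is on a directed cycle iff it belongs to a strongly connected component of size ≥ 2 (or has a self-loop).
The vertices on cycles are {0, 1, 2, 4, 5, 6, 7, 8, 9} — 9 in total.

9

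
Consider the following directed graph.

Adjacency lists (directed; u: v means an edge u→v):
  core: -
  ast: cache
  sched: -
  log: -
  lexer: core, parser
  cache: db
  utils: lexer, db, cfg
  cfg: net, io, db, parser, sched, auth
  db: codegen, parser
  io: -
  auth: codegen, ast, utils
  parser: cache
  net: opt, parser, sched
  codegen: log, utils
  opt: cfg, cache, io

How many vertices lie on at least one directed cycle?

A vertex is on a directed cycle iff it belongs to a strongly connected component of size ≥ 2 (or has a self-loop).
The vertices on cycles are {db, ast, cfg, net, opt, auth, cache, lexer, utils, parser, codegen} — 11 in total.

11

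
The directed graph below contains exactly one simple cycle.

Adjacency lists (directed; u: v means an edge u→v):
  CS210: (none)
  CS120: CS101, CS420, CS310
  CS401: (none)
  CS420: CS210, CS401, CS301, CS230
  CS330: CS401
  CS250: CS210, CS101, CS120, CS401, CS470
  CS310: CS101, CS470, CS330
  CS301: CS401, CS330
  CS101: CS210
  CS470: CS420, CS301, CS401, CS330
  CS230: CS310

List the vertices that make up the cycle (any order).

CS230, CS310, CS420, CS470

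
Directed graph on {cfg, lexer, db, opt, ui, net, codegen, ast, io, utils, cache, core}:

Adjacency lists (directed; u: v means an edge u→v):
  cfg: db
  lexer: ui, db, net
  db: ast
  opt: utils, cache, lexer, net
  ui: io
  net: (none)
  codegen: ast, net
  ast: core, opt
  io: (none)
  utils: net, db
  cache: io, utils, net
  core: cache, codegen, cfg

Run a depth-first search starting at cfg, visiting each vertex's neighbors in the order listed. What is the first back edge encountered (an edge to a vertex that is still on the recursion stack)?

utils→db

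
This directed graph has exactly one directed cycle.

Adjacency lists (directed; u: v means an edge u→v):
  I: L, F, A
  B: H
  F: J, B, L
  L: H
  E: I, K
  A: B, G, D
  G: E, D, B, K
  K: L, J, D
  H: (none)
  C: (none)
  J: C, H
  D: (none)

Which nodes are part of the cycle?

A, E, G, I

DFS with gray/black marking from A:
A gray
  B gray
    H gray
    H black
  B black
  G gray
    E gray
      I gray
        L gray
          L→H: H black — skip
        L black
        F gray
          J gray
            C gray
            C black
            J→H: H black — skip
          J black
          F→B: B black — skip
          F→L: L black — skip
        F black
        I→A: A is gray → back edge
Back edge closes the cycle A → G → E → I → A; its vertices are {A, E, G, I}.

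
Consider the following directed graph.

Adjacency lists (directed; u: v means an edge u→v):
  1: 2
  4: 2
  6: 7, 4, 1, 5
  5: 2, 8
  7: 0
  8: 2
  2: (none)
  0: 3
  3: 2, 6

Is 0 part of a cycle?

Yes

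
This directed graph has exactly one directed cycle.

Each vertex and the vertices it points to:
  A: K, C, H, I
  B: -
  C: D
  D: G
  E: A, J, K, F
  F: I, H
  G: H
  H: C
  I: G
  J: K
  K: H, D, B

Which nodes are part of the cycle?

DFS with gray/black marking from D:
D gray
  G gray
    H gray
      C gray
        C→D: D is gray → back edge
Back edge closes the cycle D → G → H → C → D; its vertices are {C, D, G, H}.

C, D, G, H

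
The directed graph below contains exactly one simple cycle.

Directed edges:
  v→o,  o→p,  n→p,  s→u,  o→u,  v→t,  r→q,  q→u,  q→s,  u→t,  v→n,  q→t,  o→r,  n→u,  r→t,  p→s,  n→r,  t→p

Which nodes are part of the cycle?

p, s, t, u

DFS with gray/black marking from u:
u gray
  t gray
    p gray
      s gray
        s→u: u is gray → back edge
Back edge closes the cycle u → t → p → s → u; its vertices are {p, s, t, u}.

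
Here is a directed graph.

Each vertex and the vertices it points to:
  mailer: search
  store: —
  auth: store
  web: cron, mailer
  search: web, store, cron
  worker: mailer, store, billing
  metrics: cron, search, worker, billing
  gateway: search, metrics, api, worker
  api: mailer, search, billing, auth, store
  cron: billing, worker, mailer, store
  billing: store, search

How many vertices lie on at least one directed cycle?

6

A vertex is on a directed cycle iff it belongs to a strongly connected component of size ≥ 2 (or has a self-loop).
The vertices on cycles are {web, cron, mailer, search, worker, billing} — 6 in total.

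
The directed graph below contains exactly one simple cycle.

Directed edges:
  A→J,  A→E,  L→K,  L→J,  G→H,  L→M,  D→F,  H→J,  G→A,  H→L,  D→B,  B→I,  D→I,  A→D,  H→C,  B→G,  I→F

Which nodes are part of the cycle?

DFS with gray/black marking from G:
G gray
  H gray
    L gray
      K gray
      K black
      J gray
      J black
      M gray
      M black
    L black
    H→J: J black — skip
    C gray
    C black
  H black
  A gray
    E gray
    E black
    D gray
      I gray
        F gray
        F black
      I black
      D→F: F black — skip
      B gray
        B→G: G is gray → back edge
Back edge closes the cycle G → A → D → B → G; its vertices are {A, B, D, G}.

A, B, D, G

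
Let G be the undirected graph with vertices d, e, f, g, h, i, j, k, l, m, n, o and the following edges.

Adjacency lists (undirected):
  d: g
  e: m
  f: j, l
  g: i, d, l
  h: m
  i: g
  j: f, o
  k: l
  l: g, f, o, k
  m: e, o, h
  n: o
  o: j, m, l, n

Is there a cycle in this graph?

DFS, tracking each vertex's parent; an edge to a visited non-parent vertex closes a cycle.
Start from e:
visit e (parent –)
  visit m (parent e)
    m–e: parent, skip
    visit o (parent m)
      visit j (parent o)
        visit f (parent j)
          f–j: parent, skip
          visit l (parent f)
            visit g (parent l)
              visit i (parent g)
                i–g: parent, skip
              visit d (parent g)
                d–g: parent, skip
              g–l: parent, skip
            l–f: parent, skip
            l–o: o visited and ≠ parent → cycle
Cycle: o – j – f – l – o.

Yes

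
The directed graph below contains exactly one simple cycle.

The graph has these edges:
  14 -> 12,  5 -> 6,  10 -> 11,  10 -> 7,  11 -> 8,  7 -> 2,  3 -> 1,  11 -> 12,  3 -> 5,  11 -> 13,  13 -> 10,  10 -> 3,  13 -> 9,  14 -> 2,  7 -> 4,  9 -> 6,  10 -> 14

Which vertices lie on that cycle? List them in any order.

10, 11, 13

DFS with gray/black marking from 13:
13 gray
  10 gray
    14 gray
      12 gray
      12 black
      2 gray
      2 black
    14 black
    3 gray
      1 gray
      1 black
      5 gray
        6 gray
        6 black
      5 black
    3 black
    11 gray
      8 gray
      8 black
      11→13: 13 is gray → back edge
Back edge closes the cycle 13 → 10 → 11 → 13; its vertices are {10, 11, 13}.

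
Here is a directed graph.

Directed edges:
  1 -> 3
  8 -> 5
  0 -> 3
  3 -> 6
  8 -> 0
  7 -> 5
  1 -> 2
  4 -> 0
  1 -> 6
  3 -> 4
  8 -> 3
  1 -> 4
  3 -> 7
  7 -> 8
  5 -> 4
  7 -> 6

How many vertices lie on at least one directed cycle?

A vertex is on a directed cycle iff it belongs to a strongly connected component of size ≥ 2 (or has a self-loop).
The vertices on cycles are {0, 3, 4, 5, 7, 8} — 6 in total.

6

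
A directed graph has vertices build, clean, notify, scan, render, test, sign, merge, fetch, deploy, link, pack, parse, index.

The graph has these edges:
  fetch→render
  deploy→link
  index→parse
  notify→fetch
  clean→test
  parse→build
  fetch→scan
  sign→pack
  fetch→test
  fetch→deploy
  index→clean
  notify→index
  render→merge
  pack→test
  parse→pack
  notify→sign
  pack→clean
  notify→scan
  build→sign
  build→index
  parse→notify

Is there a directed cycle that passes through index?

Yes

index is on a cycle iff index can reach itself via ≥1 edge.
index → parse → build → index — yes.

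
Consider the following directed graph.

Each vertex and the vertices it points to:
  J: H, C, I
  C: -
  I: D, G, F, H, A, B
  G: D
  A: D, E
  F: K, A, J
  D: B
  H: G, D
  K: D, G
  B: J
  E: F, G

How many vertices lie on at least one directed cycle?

A vertex is on a directed cycle iff it belongs to a strongly connected component of size ≥ 2 (or has a self-loop).
The vertices on cycles are {A, B, D, E, F, G, H, I, J, K} — 10 in total.

10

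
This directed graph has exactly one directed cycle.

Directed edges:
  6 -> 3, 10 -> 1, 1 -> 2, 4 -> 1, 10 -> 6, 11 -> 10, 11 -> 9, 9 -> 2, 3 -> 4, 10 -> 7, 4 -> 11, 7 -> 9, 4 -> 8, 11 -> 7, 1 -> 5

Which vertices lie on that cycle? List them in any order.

DFS with gray/black marking from 4:
4 gray
  1 gray
    5 gray
    5 black
    2 gray
    2 black
  1 black
  11 gray
    10 gray
      10→1: 1 black — skip
      6 gray
        3 gray
          3→4: 4 is gray → back edge
Back edge closes the cycle 4 → 11 → 10 → 6 → 3 → 4; its vertices are {3, 4, 6, 10, 11}.

3, 4, 6, 10, 11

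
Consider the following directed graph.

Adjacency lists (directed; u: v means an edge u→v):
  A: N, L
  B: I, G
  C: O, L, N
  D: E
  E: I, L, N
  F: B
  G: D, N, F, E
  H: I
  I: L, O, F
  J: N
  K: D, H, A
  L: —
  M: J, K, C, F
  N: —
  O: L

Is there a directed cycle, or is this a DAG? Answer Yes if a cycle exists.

Yes

DFS with white/gray/black marking, starting from M:
M gray
  J gray
    N gray
    N black
  J black
  K gray
    D gray
      E gray
        I gray
          L gray
          L black
          O gray
            O→L: L black — skip
          O black
          F gray
            B gray
              B→I: I is gray → back edge
Back edge found, so a cycle exists: I → F → B → I.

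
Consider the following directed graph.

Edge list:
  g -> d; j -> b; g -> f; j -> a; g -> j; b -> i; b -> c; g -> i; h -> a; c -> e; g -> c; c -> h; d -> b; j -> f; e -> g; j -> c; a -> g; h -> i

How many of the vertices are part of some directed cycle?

A vertex is on a directed cycle iff it belongs to a strongly connected component of size ≥ 2 (or has a self-loop).
The vertices on cycles are {a, b, c, d, e, g, h, j} — 8 in total.

8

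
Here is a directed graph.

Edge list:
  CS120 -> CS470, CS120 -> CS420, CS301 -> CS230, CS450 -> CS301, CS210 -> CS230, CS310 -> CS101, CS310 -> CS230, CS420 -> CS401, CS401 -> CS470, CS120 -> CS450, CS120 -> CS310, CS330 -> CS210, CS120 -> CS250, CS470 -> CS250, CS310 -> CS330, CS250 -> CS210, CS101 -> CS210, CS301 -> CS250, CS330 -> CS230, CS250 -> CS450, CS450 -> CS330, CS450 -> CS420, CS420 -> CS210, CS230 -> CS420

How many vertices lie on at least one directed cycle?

A vertex is on a directed cycle iff it belongs to a strongly connected component of size ≥ 2 (or has a self-loop).
The vertices on cycles are {CS210, CS230, CS250, CS301, CS330, CS401, CS420, CS450, CS470} — 9 in total.

9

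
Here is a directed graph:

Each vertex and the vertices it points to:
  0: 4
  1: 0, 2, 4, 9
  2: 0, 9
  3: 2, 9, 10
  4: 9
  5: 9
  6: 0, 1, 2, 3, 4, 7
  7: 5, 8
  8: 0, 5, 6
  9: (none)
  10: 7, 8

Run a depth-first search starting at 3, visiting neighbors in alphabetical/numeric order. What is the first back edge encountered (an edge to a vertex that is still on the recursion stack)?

6→3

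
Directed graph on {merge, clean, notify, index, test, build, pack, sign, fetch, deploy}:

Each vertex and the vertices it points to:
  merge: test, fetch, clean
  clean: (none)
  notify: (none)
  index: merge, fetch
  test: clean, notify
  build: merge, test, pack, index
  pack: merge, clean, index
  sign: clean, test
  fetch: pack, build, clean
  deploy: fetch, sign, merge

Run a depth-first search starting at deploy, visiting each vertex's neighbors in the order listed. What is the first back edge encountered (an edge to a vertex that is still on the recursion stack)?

DFS from deploy (visiting each vertex's neighbors in the order listed); mark gray on enter, black on exit:
deploy gray
  fetch gray
    pack gray
      merge gray
        test gray
          clean gray
          clean black
          notify gray
          notify black
        test black
        merge→fetch: fetch is gray → back edge
First back edge: merge → fetch.

merge->fetch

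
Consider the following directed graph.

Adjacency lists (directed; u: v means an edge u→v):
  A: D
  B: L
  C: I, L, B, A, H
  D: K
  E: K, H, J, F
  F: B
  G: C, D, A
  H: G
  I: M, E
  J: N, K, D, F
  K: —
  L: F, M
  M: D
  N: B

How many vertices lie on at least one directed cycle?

A vertex is on a directed cycle iff it belongs to a strongly connected component of size ≥ 2 (or has a self-loop).
The vertices on cycles are {B, C, E, F, G, H, I, L} — 8 in total.

8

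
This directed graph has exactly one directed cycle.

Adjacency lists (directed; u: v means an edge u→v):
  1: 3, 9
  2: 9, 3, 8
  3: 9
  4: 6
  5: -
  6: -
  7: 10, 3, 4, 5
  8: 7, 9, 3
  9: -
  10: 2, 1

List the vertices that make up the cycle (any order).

2, 7, 8, 10

DFS with gray/black marking from 7:
7 gray
  10 gray
    2 gray
      9 gray
      9 black
      3 gray
        3→9: 9 black — skip
      3 black
      8 gray
        8→7: 7 is gray → back edge
Back edge closes the cycle 7 → 10 → 2 → 8 → 7; its vertices are {2, 7, 8, 10}.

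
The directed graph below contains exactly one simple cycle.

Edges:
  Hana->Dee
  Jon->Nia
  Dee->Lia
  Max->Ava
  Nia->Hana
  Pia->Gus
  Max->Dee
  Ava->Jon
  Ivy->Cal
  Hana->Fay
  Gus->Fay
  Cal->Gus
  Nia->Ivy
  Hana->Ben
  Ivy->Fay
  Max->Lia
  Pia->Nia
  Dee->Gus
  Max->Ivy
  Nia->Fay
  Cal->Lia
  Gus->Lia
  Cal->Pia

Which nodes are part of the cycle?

DFS with gray/black marking from Ivy:
Ivy gray
  Fay gray
  Fay black
  Cal gray
    Pia gray
      Gus gray
        Lia gray
        Lia black
        Gus→Fay: Fay black — skip
      Gus black
      Nia gray
        Hana gray
          Hana→Fay: Fay black — skip
          Dee gray
            Dee→Lia: Lia black — skip
            Dee→Gus: Gus black — skip
          Dee black
          Ben gray
          Ben black
        Hana black
        Nia→Ivy: Ivy is gray → back edge
Back edge closes the cycle Ivy → Cal → Pia → Nia → Ivy; its vertices are {Cal, Ivy, Nia, Pia}.

Cal, Ivy, Nia, Pia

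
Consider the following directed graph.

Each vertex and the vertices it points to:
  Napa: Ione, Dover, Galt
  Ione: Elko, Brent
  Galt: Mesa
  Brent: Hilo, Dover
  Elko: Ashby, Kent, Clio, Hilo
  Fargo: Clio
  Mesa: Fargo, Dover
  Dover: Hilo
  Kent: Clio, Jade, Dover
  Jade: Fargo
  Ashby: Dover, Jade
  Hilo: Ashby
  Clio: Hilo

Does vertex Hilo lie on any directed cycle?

Hilo is on a cycle iff Hilo can reach itself via ≥1 edge.
Hilo → Ashby → Dover → Hilo — yes.

Yes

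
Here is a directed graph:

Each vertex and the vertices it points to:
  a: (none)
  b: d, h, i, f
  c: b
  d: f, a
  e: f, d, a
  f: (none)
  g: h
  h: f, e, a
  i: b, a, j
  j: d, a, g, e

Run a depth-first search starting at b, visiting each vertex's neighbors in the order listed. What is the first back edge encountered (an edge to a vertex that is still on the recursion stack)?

DFS from b (visiting each vertex's neighbors in the order listed); mark gray on enter, black on exit:
b gray
  d gray
    f gray
    f black
    a gray
    a black
  d black
  h gray
    h→f: f black — skip
    e gray
      e→f: f black — skip
      e→d: d black — skip
      e→a: a black — skip
    e black
    h→a: a black — skip
  h black
  i gray
    i→b: b is gray → back edge
First back edge: i → b.

i→b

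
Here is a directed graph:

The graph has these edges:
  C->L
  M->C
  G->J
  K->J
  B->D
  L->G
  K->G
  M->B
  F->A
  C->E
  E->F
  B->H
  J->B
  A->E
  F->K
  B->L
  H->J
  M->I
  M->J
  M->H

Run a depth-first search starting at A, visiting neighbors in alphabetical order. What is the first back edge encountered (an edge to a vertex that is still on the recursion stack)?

F->A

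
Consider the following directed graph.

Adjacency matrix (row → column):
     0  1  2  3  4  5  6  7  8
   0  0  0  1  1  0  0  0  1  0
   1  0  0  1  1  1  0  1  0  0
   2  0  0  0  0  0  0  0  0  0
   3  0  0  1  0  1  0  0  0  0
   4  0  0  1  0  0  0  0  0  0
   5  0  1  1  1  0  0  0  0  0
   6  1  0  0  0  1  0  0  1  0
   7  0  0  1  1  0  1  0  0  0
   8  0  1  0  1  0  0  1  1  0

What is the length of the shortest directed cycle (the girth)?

4

For each vertex v, BFS finds the shortest path from v back to v.
The shortest such closed walk is 1 → 6 → 7 → 5 → 1, length 4.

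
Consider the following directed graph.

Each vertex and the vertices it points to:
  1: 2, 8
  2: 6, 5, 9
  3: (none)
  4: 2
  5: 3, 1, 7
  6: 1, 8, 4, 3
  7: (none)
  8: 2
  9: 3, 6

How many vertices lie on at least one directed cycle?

7

A vertex is on a directed cycle iff it belongs to a strongly connected component of size ≥ 2 (or has a self-loop).
The vertices on cycles are {1, 2, 4, 5, 6, 8, 9} — 7 in total.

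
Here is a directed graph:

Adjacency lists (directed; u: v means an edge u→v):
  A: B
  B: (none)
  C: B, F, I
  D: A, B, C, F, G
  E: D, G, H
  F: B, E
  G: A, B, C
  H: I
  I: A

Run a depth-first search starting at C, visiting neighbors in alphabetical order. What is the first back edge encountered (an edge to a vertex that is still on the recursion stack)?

D→C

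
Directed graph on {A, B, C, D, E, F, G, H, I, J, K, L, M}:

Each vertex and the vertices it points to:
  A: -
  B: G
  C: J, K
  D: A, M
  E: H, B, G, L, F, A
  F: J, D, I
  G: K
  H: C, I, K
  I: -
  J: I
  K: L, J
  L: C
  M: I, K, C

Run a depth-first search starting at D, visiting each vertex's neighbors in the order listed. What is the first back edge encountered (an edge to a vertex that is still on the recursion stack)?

DFS from D (visiting each vertex's neighbors in the order listed); mark gray on enter, black on exit:
D gray
  A gray
  A black
  M gray
    I gray
    I black
    K gray
      L gray
        C gray
          J gray
            J→I: I black — skip
          J black
          C→K: K is gray → back edge
First back edge: C → K.

C->K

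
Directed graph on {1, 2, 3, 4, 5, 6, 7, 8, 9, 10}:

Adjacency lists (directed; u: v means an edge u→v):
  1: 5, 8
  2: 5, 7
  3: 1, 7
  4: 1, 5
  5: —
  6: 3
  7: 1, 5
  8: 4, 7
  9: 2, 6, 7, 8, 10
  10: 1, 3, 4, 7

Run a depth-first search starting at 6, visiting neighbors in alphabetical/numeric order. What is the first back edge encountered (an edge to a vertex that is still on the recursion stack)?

DFS from 6 (visiting neighbors in alphabetical/numeric order); mark gray on enter, black on exit:
6 gray
  3 gray
    1 gray
      5 gray
      5 black
      8 gray
        4 gray
          4→1: 1 is gray → back edge
First back edge: 4 → 1.

4→1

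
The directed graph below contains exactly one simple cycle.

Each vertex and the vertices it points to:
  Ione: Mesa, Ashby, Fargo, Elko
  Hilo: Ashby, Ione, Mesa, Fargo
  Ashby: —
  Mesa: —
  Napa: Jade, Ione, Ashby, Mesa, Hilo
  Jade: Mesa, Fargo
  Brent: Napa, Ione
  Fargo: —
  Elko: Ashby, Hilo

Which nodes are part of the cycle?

Elko, Hilo, Ione

DFS with gray/black marking from Hilo:
Hilo gray
  Ashby gray
  Ashby black
  Ione gray
    Mesa gray
    Mesa black
    Ione→Ashby: Ashby black — skip
    Fargo gray
    Fargo black
    Elko gray
      Elko→Ashby: Ashby black — skip
      Elko→Hilo: Hilo is gray → back edge
Back edge closes the cycle Hilo → Ione → Elko → Hilo; its vertices are {Elko, Hilo, Ione}.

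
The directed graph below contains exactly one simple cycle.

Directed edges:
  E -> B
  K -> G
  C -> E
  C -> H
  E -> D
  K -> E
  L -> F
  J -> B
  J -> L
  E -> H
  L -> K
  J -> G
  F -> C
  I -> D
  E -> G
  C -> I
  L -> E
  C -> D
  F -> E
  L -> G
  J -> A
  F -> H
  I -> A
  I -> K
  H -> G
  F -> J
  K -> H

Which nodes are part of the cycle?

DFS with gray/black marking from L:
L gray
  E gray
    D gray
    D black
    G gray
    G black
    H gray
      H→G: G black — skip
    H black
    B gray
    B black
  E black
  L→G: G black — skip
  K gray
    K→H: H black — skip
    K→E: E black — skip
    K→G: G black — skip
  K black
  F gray
    F→H: H black — skip
    F→E: E black — skip
    C gray
      I gray
        I→D: D black — skip
        A gray
        A black
        I→K: K black — skip
      I black
      C→H: H black — skip
      C→D: D black — skip
      C→E: E black — skip
    C black
    J gray
      J→B: B black — skip
      J→L: L is gray → back edge
Back edge closes the cycle L → F → J → L; its vertices are {F, J, L}.

F, J, L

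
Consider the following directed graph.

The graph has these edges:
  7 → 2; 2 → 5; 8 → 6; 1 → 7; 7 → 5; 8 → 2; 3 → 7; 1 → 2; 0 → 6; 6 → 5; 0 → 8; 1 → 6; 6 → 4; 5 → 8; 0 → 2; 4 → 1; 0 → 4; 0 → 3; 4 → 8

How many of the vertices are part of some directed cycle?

7

A vertex is on a directed cycle iff it belongs to a strongly connected component of size ≥ 2 (or has a self-loop).
The vertices on cycles are {1, 2, 4, 5, 6, 7, 8} — 7 in total.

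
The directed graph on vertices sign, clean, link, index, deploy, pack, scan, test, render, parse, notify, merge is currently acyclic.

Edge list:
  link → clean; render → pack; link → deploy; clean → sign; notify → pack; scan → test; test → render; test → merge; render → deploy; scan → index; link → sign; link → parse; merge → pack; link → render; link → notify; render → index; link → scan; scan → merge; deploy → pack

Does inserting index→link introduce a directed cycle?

Adding index→link creates a cycle iff link can already reach index.
Path from link: link → scan → index.
So link → … → index → link is a cycle.

Yes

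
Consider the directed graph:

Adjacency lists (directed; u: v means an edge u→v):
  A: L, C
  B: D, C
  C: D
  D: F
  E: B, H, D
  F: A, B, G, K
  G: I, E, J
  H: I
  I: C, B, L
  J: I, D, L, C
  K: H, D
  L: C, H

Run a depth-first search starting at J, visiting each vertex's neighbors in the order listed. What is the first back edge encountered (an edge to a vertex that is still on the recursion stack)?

L→C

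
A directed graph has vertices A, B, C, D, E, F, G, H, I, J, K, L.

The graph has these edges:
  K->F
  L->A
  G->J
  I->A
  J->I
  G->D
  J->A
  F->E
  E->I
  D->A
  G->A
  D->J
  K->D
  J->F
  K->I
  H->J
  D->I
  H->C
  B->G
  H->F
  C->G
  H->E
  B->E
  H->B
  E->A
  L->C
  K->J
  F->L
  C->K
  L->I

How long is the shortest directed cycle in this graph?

For each vertex v, BFS finds the shortest path from v back to v.
The shortest such closed walk is F → L → C → K → F, length 4.

4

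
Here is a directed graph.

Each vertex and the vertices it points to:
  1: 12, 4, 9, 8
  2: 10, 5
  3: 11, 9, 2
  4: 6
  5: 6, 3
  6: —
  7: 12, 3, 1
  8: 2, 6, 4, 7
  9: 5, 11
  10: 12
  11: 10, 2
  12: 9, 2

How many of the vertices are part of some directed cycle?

10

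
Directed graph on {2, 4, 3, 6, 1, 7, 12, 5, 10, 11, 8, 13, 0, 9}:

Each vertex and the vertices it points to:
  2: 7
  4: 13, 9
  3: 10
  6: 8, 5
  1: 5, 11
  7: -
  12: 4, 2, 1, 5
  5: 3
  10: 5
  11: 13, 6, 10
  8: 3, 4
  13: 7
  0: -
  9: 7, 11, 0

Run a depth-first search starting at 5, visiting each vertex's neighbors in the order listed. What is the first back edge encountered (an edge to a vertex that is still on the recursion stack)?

10→5

DFS from 5 (visiting each vertex's neighbors in the order listed); mark gray on enter, black on exit:
5 gray
  3 gray
    10 gray
      10→5: 5 is gray → back edge
First back edge: 10 → 5.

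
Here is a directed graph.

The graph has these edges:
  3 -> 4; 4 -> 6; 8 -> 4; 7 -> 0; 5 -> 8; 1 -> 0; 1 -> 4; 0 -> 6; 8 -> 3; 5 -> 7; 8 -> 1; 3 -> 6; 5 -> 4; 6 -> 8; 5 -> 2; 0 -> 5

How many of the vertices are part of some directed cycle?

8

A vertex is on a directed cycle iff it belongs to a strongly connected component of size ≥ 2 (or has a self-loop).
The vertices on cycles are {0, 1, 3, 4, 5, 6, 7, 8} — 8 in total.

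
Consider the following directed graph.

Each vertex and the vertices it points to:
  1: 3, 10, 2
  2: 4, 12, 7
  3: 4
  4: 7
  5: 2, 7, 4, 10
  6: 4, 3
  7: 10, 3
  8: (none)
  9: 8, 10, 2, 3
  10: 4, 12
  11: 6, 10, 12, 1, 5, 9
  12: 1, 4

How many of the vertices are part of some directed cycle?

7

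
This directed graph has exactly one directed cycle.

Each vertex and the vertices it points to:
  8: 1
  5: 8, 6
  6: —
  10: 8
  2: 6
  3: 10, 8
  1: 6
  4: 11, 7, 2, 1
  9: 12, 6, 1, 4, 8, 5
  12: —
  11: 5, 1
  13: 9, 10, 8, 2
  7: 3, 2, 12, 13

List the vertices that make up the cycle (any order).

DFS with gray/black marking from 4:
4 gray
  11 gray
    5 gray
      8 gray
        1 gray
          6 gray
          6 black
        1 black
      8 black
      5→6: 6 black — skip
    5 black
    11→1: 1 black — skip
  11 black
  7 gray
    3 gray
      10 gray
        10→8: 8 black — skip
      10 black
      3→8: 8 black — skip
    3 black
    2 gray
      2→6: 6 black — skip
    2 black
    12 gray
    12 black
    13 gray
      9 gray
        9→12: 12 black — skip
        9→6: 6 black — skip
        9→1: 1 black — skip
        9→4: 4 is gray → back edge
Back edge closes the cycle 4 → 7 → 13 → 9 → 4; its vertices are {4, 7, 9, 13}.

4, 7, 9, 13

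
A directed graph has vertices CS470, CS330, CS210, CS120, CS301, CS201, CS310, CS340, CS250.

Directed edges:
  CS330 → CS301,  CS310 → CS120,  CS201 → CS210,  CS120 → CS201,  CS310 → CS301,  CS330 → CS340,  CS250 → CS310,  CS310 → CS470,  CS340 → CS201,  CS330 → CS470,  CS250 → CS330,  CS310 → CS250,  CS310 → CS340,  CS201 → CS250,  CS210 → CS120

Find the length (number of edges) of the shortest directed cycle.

2

For each vertex v, BFS finds the shortest path from v back to v.
The shortest such closed walk is CS250 → CS310 → CS250, length 2.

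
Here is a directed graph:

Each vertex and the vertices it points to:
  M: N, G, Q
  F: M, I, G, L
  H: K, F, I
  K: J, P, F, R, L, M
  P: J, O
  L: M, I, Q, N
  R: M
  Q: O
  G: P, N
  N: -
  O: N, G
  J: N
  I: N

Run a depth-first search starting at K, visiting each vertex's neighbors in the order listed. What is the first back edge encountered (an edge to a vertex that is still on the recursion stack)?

DFS from K (visiting each vertex's neighbors in the order listed); mark gray on enter, black on exit:
K gray
  J gray
    N gray
    N black
  J black
  P gray
    P→J: J black — skip
    O gray
      O→N: N black — skip
      G gray
        G→P: P is gray → back edge
First back edge: G → P.

G->P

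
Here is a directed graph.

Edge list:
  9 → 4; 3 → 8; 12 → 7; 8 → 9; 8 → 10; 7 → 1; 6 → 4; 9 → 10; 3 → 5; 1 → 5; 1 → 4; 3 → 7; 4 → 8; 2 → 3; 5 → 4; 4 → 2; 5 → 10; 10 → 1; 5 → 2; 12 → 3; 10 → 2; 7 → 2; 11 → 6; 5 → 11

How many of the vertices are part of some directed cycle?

A vertex is on a directed cycle iff it belongs to a strongly connected component of size ≥ 2 (or has a self-loop).
The vertices on cycles are {1, 2, 3, 4, 5, 6, 7, 8, 9, 10, 11} — 11 in total.

11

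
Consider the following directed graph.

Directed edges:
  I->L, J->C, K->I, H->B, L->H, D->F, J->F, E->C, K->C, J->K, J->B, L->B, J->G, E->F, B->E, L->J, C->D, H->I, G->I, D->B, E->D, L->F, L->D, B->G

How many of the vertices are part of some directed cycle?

10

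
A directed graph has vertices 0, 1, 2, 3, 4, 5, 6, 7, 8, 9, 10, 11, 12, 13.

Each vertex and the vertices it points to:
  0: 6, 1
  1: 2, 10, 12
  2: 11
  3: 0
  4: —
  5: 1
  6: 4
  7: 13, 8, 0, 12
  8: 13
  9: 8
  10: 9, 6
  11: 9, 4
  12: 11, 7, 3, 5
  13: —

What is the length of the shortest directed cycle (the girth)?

For each vertex v, BFS finds the shortest path from v back to v.
The shortest such closed walk is 12 → 7 → 12, length 2.

2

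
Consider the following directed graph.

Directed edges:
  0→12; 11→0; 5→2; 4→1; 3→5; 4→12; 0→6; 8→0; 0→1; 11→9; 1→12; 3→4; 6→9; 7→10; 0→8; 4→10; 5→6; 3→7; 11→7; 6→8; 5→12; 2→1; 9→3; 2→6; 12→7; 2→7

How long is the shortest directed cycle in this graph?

2

For each vertex v, BFS finds the shortest path from v back to v.
The shortest such closed walk is 0 → 8 → 0, length 2.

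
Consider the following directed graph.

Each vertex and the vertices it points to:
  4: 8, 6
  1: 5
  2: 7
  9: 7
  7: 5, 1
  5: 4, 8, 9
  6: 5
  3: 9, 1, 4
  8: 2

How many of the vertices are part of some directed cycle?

A vertex is on a directed cycle iff it belongs to a strongly connected component of size ≥ 2 (or has a self-loop).
The vertices on cycles are {1, 2, 4, 5, 6, 7, 8, 9} — 8 in total.

8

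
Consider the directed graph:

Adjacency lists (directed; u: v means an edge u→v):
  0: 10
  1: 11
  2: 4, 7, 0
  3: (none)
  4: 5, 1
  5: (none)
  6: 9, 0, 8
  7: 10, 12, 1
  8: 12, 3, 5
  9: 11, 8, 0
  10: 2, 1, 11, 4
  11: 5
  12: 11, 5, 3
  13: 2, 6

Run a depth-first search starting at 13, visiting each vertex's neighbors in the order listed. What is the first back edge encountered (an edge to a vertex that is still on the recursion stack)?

10->2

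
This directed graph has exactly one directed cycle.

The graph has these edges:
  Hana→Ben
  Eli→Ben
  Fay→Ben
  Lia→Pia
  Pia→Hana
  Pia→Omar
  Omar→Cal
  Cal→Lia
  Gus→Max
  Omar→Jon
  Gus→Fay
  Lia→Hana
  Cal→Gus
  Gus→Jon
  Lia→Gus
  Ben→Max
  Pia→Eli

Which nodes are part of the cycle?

Cal, Lia, Pia, Omar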